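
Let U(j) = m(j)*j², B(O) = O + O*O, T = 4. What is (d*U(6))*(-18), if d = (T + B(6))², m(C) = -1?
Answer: 1371168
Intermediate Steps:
B(O) = O + O²
d = 2116 (d = (4 + 6*(1 + 6))² = (4 + 6*7)² = (4 + 42)² = 46² = 2116)
U(j) = -j²
(d*U(6))*(-18) = (2116*(-1*6²))*(-18) = (2116*(-1*36))*(-18) = (2116*(-36))*(-18) = -76176*(-18) = 1371168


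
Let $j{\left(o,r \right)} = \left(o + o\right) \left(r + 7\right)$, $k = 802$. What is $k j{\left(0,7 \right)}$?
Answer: $0$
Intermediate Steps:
$j{\left(o,r \right)} = 2 o \left(7 + r\right)$
$k j{\left(0,7 \right)} = 802 \cdot 2 \cdot 0 \left(7 + 7\right) = 802 \cdot 2 \cdot 0 \cdot 14 = 802 \cdot 0 = 0$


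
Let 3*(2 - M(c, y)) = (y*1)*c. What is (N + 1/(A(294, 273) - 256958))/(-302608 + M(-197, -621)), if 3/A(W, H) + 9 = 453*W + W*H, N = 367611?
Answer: -6720398485723254/6277516271396965 ≈ -1.0706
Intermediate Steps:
A(W, H) = 3/(-9 + 453*W + H*W) (A(W, H) = 3/(-9 + (453*W + W*H)) = 3/(-9 + (453*W + H*W)) = 3/(-9 + 453*W + H*W))
M(c, y) = 2 - c*y/3 (M(c, y) = 2 - y*1*c/3 = 2 - y*c/3 = 2 - c*y/3)
(N + 1/(A(294, 273) - 256958))/(-302608 + M(-197, -621)) = (367611 + 1/(3/(-9 + 453*294 + 273*294) - 256958))/(-302608 + (2 - ⅓*(-197)*(-621))) = (367611 + 1/(3/(-9 + 133182 + 80262) - 256958))/(-302608 + (2 - 40779)) = (367611 + 1/(3/213435 - 256958))/(-302608 - 40777) = (367611 + 1/(3*(1/213435) - 256958))/(-343385) = (367611 + 1/(1/71145 - 256958))*(-1/343385) = (367611 + 1/(-18281276909/71145))*(-1/343385) = (367611 - 71145/18281276909)*(-1/343385) = (6720398485723254/18281276909)*(-1/343385) = -6720398485723254/6277516271396965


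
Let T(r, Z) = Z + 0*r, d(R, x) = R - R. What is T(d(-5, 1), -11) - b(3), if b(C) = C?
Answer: -14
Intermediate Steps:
d(R, x) = 0
T(r, Z) = Z (T(r, Z) = Z + 0 = Z)
T(d(-5, 1), -11) - b(3) = -11 - 1*3 = -11 - 3 = -14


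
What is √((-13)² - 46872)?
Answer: I*√46703 ≈ 216.11*I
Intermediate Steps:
√((-13)² - 46872) = √(169 - 46872) = √(-46703) = I*√46703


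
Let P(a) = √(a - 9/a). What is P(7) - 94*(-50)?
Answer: 4700 + 2*√70/7 ≈ 4702.4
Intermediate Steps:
P(7) - 94*(-50) = √(7 - 9/7) - 94*(-50) = √(7 - 9*⅐) + 4700 = √(7 - 9/7) + 4700 = √(40/7) + 4700 = 2*√70/7 + 4700 = 4700 + 2*√70/7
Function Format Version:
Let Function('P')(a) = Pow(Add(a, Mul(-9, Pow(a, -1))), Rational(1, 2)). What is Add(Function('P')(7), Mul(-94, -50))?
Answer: Add(4700, Mul(Rational(2, 7), Pow(70, Rational(1, 2)))) ≈ 4702.4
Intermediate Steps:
Add(Function('P')(7), Mul(-94, -50)) = Add(Pow(Add(7, Mul(-9, Pow(7, -1))), Rational(1, 2)), Mul(-94, -50)) = Add(Pow(Add(7, Mul(-9, Rational(1, 7))), Rational(1, 2)), 4700) = Add(Pow(Add(7, Rational(-9, 7)), Rational(1, 2)), 4700) = Add(Pow(Rational(40, 7), Rational(1, 2)), 4700) = Add(Mul(Rational(2, 7), Pow(70, Rational(1, 2))), 4700) = Add(4700, Mul(Rational(2, 7), Pow(70, Rational(1, 2))))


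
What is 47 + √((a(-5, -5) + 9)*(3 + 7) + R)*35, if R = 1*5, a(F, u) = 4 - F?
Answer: 47 + 35*√185 ≈ 523.05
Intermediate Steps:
R = 5
47 + √((a(-5, -5) + 9)*(3 + 7) + R)*35 = 47 + √(((4 - 1*(-5)) + 9)*(3 + 7) + 5)*35 = 47 + √(((4 + 5) + 9)*10 + 5)*35 = 47 + √((9 + 9)*10 + 5)*35 = 47 + √(18*10 + 5)*35 = 47 + √(180 + 5)*35 = 47 + √185*35 = 47 + 35*√185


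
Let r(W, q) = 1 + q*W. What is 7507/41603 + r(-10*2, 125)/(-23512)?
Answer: 280470481/978169736 ≈ 0.28673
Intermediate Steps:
r(W, q) = 1 + W*q
7507/41603 + r(-10*2, 125)/(-23512) = 7507/41603 + (1 - 10*2*125)/(-23512) = 7507*(1/41603) + (1 - 20*125)*(-1/23512) = 7507/41603 + (1 - 2500)*(-1/23512) = 7507/41603 - 2499*(-1/23512) = 7507/41603 + 2499/23512 = 280470481/978169736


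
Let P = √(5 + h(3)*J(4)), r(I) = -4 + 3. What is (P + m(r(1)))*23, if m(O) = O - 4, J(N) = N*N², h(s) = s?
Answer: -115 + 23*√197 ≈ 207.82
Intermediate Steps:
r(I) = -1
J(N) = N³
m(O) = -4 + O
P = √197 (P = √(5 + 3*4³) = √(5 + 3*64) = √(5 + 192) = √197 ≈ 14.036)
(P + m(r(1)))*23 = (√197 + (-4 - 1))*23 = (√197 - 5)*23 = (-5 + √197)*23 = -115 + 23*√197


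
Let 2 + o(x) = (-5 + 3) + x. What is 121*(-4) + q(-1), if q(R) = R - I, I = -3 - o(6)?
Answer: -480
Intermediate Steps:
o(x) = -4 + x (o(x) = -2 + ((-5 + 3) + x) = -2 + (-2 + x) = -4 + x)
I = -5 (I = -3 - (-4 + 6) = -3 - 1*2 = -3 - 2 = -5)
q(R) = 5 + R (q(R) = R - 1*(-5) = R + 5 = 5 + R)
121*(-4) + q(-1) = 121*(-4) + (5 - 1) = -484 + 4 = -480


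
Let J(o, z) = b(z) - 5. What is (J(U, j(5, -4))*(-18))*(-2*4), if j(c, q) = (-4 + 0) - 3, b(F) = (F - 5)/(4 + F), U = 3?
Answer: -144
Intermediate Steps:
b(F) = (-5 + F)/(4 + F)
j(c, q) = -7 (j(c, q) = -4 - 3 = -7)
J(o, z) = -5 + (-5 + z)/(4 + z) (J(o, z) = (-5 + z)/(4 + z) - 5 = -5 + (-5 + z)/(4 + z))
(J(U, j(5, -4))*(-18))*(-2*4) = (((-25 - 4*(-7))/(4 - 7))*(-18))*(-2*4) = (((-25 + 28)/(-3))*(-18))*(-8) = (-1/3*3*(-18))*(-8) = -1*(-18)*(-8) = 18*(-8) = -144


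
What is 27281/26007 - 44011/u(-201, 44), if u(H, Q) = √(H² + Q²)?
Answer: 27281/26007 - 44011*√42337/42337 ≈ -212.85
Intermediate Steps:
27281/26007 - 44011/u(-201, 44) = 27281/26007 - 44011/√((-201)² + 44²) = 27281*(1/26007) - 44011/√(40401 + 1936) = 27281/26007 - 44011*√42337/42337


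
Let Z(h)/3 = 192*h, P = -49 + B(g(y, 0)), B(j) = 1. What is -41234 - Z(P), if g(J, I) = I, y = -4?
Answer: -13586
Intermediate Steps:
P = -48 (P = -49 + 1 = -48)
Z(h) = 576*h (Z(h) = 3*(192*h) = 576*h)
-41234 - Z(P) = -41234 - 576*(-48) = -41234 - 1*(-27648) = -41234 + 27648 = -13586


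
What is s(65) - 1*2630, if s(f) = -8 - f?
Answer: -2703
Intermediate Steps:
s(65) - 1*2630 = (-8 - 1*65) - 1*2630 = (-8 - 65) - 2630 = -73 - 2630 = -2703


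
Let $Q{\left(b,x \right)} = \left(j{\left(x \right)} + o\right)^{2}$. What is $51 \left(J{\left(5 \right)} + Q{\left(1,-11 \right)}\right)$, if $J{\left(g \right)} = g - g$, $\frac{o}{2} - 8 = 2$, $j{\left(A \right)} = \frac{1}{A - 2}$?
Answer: $\frac{3421131}{169} \approx 20243.0$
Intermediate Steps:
$j{\left(A \right)} = \frac{1}{-2 + A}$
$o = 20$ ($o = 16 + 2 \cdot 2 = 16 + 4 = 20$)
$J{\left(g \right)} = 0$
$Q{\left(b,x \right)} = \left(20 + \frac{1}{-2 + x}\right)^{2}$ ($Q{\left(b,x \right)} = \left(\frac{1}{-2 + x} + 20\right)^{2} = \left(20 + \frac{1}{-2 + x}\right)^{2}$)
$51 \left(J{\left(5 \right)} + Q{\left(1,-11 \right)}\right) = 51 \left(0 + \frac{\left(-39 + 20 \left(-11\right)\right)^{2}}{\left(-2 - 11\right)^{2}}\right) = 51 \left(0 + \frac{\left(-39 - 220\right)^{2}}{169}\right) = 51 \left(0 + \left(-259\right)^{2} \cdot \frac{1}{169}\right) = 51 \left(0 + 67081 \cdot \frac{1}{169}\right) = 51 \left(0 + \frac{67081}{169}\right) = 51 \cdot \frac{67081}{169} = \frac{3421131}{169}$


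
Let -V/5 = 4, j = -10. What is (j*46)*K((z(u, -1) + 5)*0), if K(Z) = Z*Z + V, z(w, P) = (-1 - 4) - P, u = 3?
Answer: 9200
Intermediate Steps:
z(w, P) = -5 - P
V = -20 (V = -5*4 = -20)
K(Z) = -20 + Z² (K(Z) = Z*Z - 20 = Z² - 20 = -20 + Z²)
(j*46)*K((z(u, -1) + 5)*0) = (-10*46)*(-20 + (((-5 - 1*(-1)) + 5)*0)²) = -460*(-20 + (((-5 + 1) + 5)*0)²) = -460*(-20 + ((-4 + 5)*0)²) = -460*(-20 + (1*0)²) = -460*(-20 + 0²) = -460*(-20 + 0) = -460*(-20) = 9200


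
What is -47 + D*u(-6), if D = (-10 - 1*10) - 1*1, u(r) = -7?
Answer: 100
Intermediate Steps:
D = -21 (D = (-10 - 10) - 1 = -20 - 1 = -21)
-47 + D*u(-6) = -47 - 21*(-7) = -47 + 147 = 100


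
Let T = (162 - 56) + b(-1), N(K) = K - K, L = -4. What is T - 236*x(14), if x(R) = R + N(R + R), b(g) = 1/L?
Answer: -12793/4 ≈ -3198.3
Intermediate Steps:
N(K) = 0
b(g) = -1/4 (b(g) = 1/(-4) = -1/4)
T = 423/4 (T = (162 - 56) - 1/4 = 106 - 1/4 = 423/4 ≈ 105.75)
x(R) = R (x(R) = R + 0 = R)
T - 236*x(14) = 423/4 - 236*14 = 423/4 - 3304 = -12793/4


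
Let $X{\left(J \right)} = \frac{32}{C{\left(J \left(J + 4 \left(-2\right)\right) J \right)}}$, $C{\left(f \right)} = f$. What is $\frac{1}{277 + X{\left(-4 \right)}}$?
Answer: $\frac{6}{1661} \approx 0.0036123$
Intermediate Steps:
$X{\left(J \right)} = \frac{32}{J^{2} \left(-8 + J\right)}$ ($X{\left(J \right)} = \frac{32}{J \left(J + 4 \left(-2\right)\right) J} = \frac{32}{J \left(J - 8\right) J} = \frac{32}{J \left(-8 + J\right) J} = \frac{32}{J^{2} \left(-8 + J\right)}$)
$\frac{1}{277 + X{\left(-4 \right)}} = \frac{1}{277 + \frac{32}{16 \left(-8 - 4\right)}} = \frac{1}{277 + 32 \cdot \frac{1}{16} \frac{1}{-12}} = \frac{1}{277 + 32 \cdot \frac{1}{16} \left(- \frac{1}{12}\right)} = \frac{1}{277 - \frac{1}{6}} = \frac{1}{\frac{1661}{6}} = \frac{6}{1661}$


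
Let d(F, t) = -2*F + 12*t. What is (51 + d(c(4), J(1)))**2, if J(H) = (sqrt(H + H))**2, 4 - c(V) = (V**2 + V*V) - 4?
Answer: 15129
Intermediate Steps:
c(V) = 8 - 2*V**2 (c(V) = 4 - ((V**2 + V*V) - 4) = 4 - ((V**2 + V**2) - 4) = 4 - (2*V**2 - 4) = 4 - (-4 + 2*V**2) = 4 + (4 - 2*V**2) = 8 - 2*V**2)
J(H) = 2*H (J(H) = (sqrt(2*H))**2 = (sqrt(2)*sqrt(H))**2 = 2*H)
(51 + d(c(4), J(1)))**2 = (51 + (-2*(8 - 2*4**2) + 12*(2*1)))**2 = (51 + (-2*(8 - 2*16) + 12*2))**2 = (51 + (-2*(8 - 32) + 24))**2 = (51 + (-2*(-24) + 24))**2 = (51 + (48 + 24))**2 = (51 + 72)**2 = 123**2 = 15129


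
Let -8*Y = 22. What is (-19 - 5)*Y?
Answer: 66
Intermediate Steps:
Y = -11/4 (Y = -⅛*22 = -11/4 ≈ -2.7500)
(-19 - 5)*Y = (-19 - 5)*(-11/4) = -24*(-11/4) = 66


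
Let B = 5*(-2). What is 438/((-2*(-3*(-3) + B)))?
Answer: 219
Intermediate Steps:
B = -10
438/((-2*(-3*(-3) + B))) = 438/((-2*(-3*(-3) - 10))) = 438/((-2*(9 - 10))) = 438/((-2*(-1))) = 438/2 = 438*(½) = 219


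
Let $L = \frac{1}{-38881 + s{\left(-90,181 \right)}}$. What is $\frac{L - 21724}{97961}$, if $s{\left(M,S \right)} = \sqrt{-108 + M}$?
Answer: $- \frac{32840873805797}{148090813619999} - \frac{3 i \sqrt{22}}{148090813619999} \approx -0.22176 - 9.5018 \cdot 10^{-14} i$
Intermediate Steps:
$L = \frac{1}{-38881 + 3 i \sqrt{22}}$ ($L = \frac{1}{-38881 + \sqrt{-108 - 90}} = \frac{1}{-38881 + \sqrt{-198}} = \frac{1}{-38881 + 3 i \sqrt{22}} \approx -2.5719 \cdot 10^{-5} - 9.31 \cdot 10^{-9} i$)
$\frac{L - 21724}{97961} = \frac{\left(- \frac{38881}{1511732359} - \frac{3 i \sqrt{22}}{1511732359}\right) - 21724}{97961} = \left(\left(- \frac{38881}{1511732359} - \frac{3 i \sqrt{22}}{1511732359}\right) - 21724\right) \frac{1}{97961} = \left(- \frac{32840873805797}{1511732359} - \frac{3 i \sqrt{22}}{1511732359}\right) \frac{1}{97961} = - \frac{32840873805797}{148090813619999} - \frac{3 i \sqrt{22}}{148090813619999}$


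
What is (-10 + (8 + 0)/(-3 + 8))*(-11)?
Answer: 462/5 ≈ 92.400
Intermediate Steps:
(-10 + (8 + 0)/(-3 + 8))*(-11) = (-10 + 8/5)*(-11) = -42/5*(-11) = 462/5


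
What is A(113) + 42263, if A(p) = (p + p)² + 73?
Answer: 93412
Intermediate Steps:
A(p) = 73 + 4*p² (A(p) = (2*p)² + 73 = 4*p² + 73 = 73 + 4*p²)
A(113) + 42263 = (73 + 4*113²) + 42263 = (73 + 4*12769) + 42263 = (73 + 51076) + 42263 = 51149 + 42263 = 93412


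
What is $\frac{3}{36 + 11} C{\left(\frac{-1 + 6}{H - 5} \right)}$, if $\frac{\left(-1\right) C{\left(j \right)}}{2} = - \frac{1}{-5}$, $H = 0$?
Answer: $- \frac{6}{235} \approx -0.025532$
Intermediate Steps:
$C{\left(j \right)} = - \frac{2}{5}$ ($C{\left(j \right)} = - 2 \left(- \frac{1}{-5}\right) = - 2 \left(\left(-1\right) \left(- \frac{1}{5}\right)\right) = \left(-2\right) \frac{1}{5} = - \frac{2}{5}$)
$\frac{3}{36 + 11} C{\left(\frac{-1 + 6}{H - 5} \right)} = \frac{3}{36 + 11} \left(- \frac{2}{5}\right) = \frac{3}{47} \left(- \frac{2}{5}\right) = - \frac{6}{235}$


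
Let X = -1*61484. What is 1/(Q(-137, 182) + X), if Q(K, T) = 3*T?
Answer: -1/60938 ≈ -1.6410e-5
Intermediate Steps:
X = -61484
1/(Q(-137, 182) + X) = 1/(3*182 - 61484) = 1/(546 - 61484) = 1/(-60938) = -1/60938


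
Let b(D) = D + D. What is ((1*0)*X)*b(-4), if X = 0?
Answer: 0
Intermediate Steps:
b(D) = 2*D
((1*0)*X)*b(-4) = ((1*0)*0)*(2*(-4)) = (0*0)*(-8) = 0*(-8) = 0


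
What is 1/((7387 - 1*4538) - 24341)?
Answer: -1/21492 ≈ -4.6529e-5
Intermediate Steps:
1/((7387 - 1*4538) - 24341) = 1/((7387 - 4538) - 24341) = 1/(2849 - 24341) = 1/(-21492) = -1/21492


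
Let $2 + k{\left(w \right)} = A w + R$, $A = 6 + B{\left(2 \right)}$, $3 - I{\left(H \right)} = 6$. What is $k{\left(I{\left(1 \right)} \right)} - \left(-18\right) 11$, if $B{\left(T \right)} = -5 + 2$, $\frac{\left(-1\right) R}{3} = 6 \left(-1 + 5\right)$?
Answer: $115$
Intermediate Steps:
$I{\left(H \right)} = -3$ ($I{\left(H \right)} = 3 - 6 = -3$)
$R = -72$ ($R = - 3 \cdot 6 \left(-1 + 5\right) = - 3 \cdot 6 \cdot 4 = \left(-3\right) 24 = -72$)
$B{\left(T \right)} = -3$
$A = 3$ ($A = 6 - 3 = 3$)
$k{\left(w \right)} = -74 + 3 w$ ($k{\left(w \right)} = -2 + \left(3 w - 72\right) = -2 + \left(-72 + 3 w\right) = -74 + 3 w$)
$k{\left(I{\left(1 \right)} \right)} - \left(-18\right) 11 = \left(-74 + 3 \left(-3\right)\right) - \left(-18\right) 11 = \left(-74 - 9\right) - -198 = -83 + 198 = 115$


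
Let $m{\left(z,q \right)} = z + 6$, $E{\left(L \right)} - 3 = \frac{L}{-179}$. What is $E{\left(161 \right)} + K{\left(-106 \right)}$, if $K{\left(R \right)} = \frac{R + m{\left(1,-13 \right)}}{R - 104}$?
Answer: $\frac{32227}{12530} \approx 2.572$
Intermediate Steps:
$E{\left(L \right)} = 3 - \frac{L}{179}$ ($E{\left(L \right)} = 3 + \frac{L}{-179} = 3 + L \left(- \frac{1}{179}\right) = 3 - \frac{L}{179}$)
$m{\left(z,q \right)} = 6 + z$
$K{\left(R \right)} = \frac{7 + R}{-104 + R}$ ($K{\left(R \right)} = \frac{R + \left(6 + 1\right)}{R - 104} = \frac{R + 7}{-104 + R} = \frac{7 + R}{-104 + R}$)
$E{\left(161 \right)} + K{\left(-106 \right)} = \left(3 - \frac{161}{179}\right) + \frac{7 - 106}{-104 - 106} = \left(3 - \frac{161}{179}\right) + \frac{1}{-210} \left(-99\right) = \frac{376}{179} - - \frac{33}{70} = \frac{376}{179} + \frac{33}{70} = \frac{32227}{12530}$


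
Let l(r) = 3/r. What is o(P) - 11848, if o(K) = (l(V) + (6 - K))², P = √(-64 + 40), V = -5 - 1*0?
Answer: -296071/25 - 108*I*√6/5 ≈ -11843.0 - 52.909*I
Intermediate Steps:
V = -5 (V = -5 + 0 = -5)
P = 2*I*√6 (P = √(-24) = 2*I*√6 ≈ 4.899*I)
o(K) = (27/5 - K)² (o(K) = (3/(-5) + (6 - K))² = (3*(-⅕) + (6 - K))² = (-⅗ + (6 - K))² = (27/5 - K)²)
o(P) - 11848 = (27 - 10*I*√6)²/25 - 11848 = -11848 + (27 - 10*I*√6)²/25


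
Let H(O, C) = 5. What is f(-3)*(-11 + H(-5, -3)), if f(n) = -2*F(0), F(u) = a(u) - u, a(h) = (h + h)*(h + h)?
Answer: 0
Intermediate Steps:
a(h) = 4*h² (a(h) = (2*h)*(2*h) = 4*h²)
F(u) = -u + 4*u² (F(u) = 4*u² - u = -u + 4*u²)
f(n) = 0 (f(n) = -0*(-1 + 4*0) = -0*(-1 + 0) = -0*(-1) = -2*0 = 0)
f(-3)*(-11 + H(-5, -3)) = 0*(-11 + 5) = 0*(-6) = 0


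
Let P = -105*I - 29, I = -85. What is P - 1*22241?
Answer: -13345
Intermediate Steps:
P = 8896 (P = -105*(-85) - 29 = 8925 - 29 = 8896)
P - 1*22241 = 8896 - 1*22241 = 8896 - 22241 = -13345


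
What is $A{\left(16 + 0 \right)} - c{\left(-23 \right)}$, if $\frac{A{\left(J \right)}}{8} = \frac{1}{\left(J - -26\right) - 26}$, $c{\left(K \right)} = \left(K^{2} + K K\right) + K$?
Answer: $- \frac{2069}{2} \approx -1034.5$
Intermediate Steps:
$c{\left(K \right)} = K + 2 K^{2}$ ($c{\left(K \right)} = \left(K^{2} + K^{2}\right) + K = 2 K^{2} + K = K + 2 K^{2}$)
$A{\left(J \right)} = \frac{8}{J}$ ($A{\left(J \right)} = \frac{8}{\left(J - -26\right) - 26} = \frac{8}{\left(J + 26\right) - 26} = \frac{8}{\left(26 + J\right) - 26} = \frac{8}{J}$)
$A{\left(16 + 0 \right)} - c{\left(-23 \right)} = \frac{8}{16 + 0} - - 23 \left(1 + 2 \left(-23\right)\right) = \frac{8}{16} - - 23 \left(1 - 46\right) = 8 \cdot \frac{1}{16} - \left(-23\right) \left(-45\right) = \frac{1}{2} - 1035 = - \frac{2069}{2}$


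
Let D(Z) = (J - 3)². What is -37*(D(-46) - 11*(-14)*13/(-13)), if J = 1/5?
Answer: 135198/25 ≈ 5407.9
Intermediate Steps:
J = ⅕ ≈ 0.20000
D(Z) = 196/25 (D(Z) = (⅕ - 3)² = (-14/5)² = 196/25)
-37*(D(-46) - 11*(-14)*13/(-13)) = -37*(196/25 - 11*(-14)*13/(-13)) = -37*(196/25 - (-154)*13*(-1/13)) = -37*(196/25 - (-154)*(-1)) = -37*(196/25 - 1*154) = -37*(196/25 - 154) = -37*(-3654/25) = 135198/25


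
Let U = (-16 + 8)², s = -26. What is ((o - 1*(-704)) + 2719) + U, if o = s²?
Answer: 4163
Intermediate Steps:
U = 64 (U = (-8)² = 64)
o = 676 (o = (-26)² = 676)
((o - 1*(-704)) + 2719) + U = ((676 - 1*(-704)) + 2719) + 64 = ((676 + 704) + 2719) + 64 = (1380 + 2719) + 64 = 4099 + 64 = 4163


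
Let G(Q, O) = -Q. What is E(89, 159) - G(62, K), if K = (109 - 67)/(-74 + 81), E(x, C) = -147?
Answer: -85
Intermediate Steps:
K = 6 (K = 42/7 = 42*(1/7) = 6)
E(89, 159) - G(62, K) = -147 - (-1)*62 = -147 - 1*(-62) = -147 + 62 = -85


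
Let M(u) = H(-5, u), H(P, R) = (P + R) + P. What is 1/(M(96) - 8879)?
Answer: -1/8793 ≈ -0.00011373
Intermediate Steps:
H(P, R) = R + 2*P
M(u) = -10 + u (M(u) = u + 2*(-5) = u - 10 = -10 + u)
1/(M(96) - 8879) = 1/((-10 + 96) - 8879) = 1/(86 - 8879) = 1/(-8793) = -1/8793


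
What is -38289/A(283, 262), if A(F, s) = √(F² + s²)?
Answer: -38289*√148733/148733 ≈ -99.282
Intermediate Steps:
-38289/A(283, 262) = -38289/√(283² + 262²) = -38289/√(80089 + 68644) = -38289*√148733/148733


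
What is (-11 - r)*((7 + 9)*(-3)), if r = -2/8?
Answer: 516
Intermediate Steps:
r = -1/4 (r = -2*1/8 = -1/4 ≈ -0.25000)
(-11 - r)*((7 + 9)*(-3)) = (-11 - 1*(-1/4))*((7 + 9)*(-3)) = (-11 + 1/4)*(16*(-3)) = -43/4*(-48) = 516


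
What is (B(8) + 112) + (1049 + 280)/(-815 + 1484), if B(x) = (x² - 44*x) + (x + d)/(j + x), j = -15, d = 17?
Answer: -277210/1561 ≈ -177.58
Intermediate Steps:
B(x) = x² - 44*x + (17 + x)/(-15 + x) (B(x) = (x² - 44*x) + (x + 17)/(-15 + x) = (x² - 44*x) + (17 + x)/(-15 + x) = x² - 44*x + (17 + x)/(-15 + x))
(B(8) + 112) + (1049 + 280)/(-815 + 1484) = ((17 + 8³ - 59*8² + 661*8)/(-15 + 8) + 112) + (1049 + 280)/(-815 + 1484) = ((17 + 512 - 59*64 + 5288)/(-7) + 112) + 1329/669 = (-(17 + 512 - 3776 + 5288)/7 + 112) + 1329*(1/669) = (-⅐*2041 + 112) + 443/223 = (-2041/7 + 112) + 443/223 = -1257/7 + 443/223 = -277210/1561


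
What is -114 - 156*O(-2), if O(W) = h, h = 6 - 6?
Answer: -114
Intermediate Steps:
h = 0
O(W) = 0
-114 - 156*O(-2) = -114 - 156*0 = -114 + 0 = -114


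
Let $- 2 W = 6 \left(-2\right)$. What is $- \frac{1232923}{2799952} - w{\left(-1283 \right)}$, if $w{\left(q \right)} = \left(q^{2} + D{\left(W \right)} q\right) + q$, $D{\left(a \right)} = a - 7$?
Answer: $- \frac{4608971420651}{2799952} \approx -1.6461 \cdot 10^{6}$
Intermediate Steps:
$W = 6$ ($W = - \frac{6 \left(-2\right)}{2} = \left(- \frac{1}{2}\right) \left(-12\right) = 6$)
$D{\left(a \right)} = -7 + a$ ($D{\left(a \right)} = a - 7 = -7 + a$)
$w{\left(q \right)} = q^{2}$ ($w{\left(q \right)} = \left(q^{2} + \left(-7 + 6\right) q\right) + q = \left(q^{2} - q\right) + q = q^{2}$)
$- \frac{1232923}{2799952} - w{\left(-1283 \right)} = - \frac{1232923}{2799952} - \left(-1283\right)^{2} = \left(-1232923\right) \frac{1}{2799952} - 1646089 = - \frac{1232923}{2799952} - 1646089 = - \frac{4608971420651}{2799952}$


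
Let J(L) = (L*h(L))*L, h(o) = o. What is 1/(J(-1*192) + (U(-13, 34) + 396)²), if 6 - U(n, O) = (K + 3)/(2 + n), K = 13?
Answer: -121/836728604 ≈ -1.4461e-7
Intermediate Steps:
U(n, O) = 6 - 16/(2 + n) (U(n, O) = 6 - (13 + 3)/(2 + n) = 6 - 16/(2 + n))
J(L) = L³ (J(L) = (L*L)*L = L²*L = L³)
1/(J(-1*192) + (U(-13, 34) + 396)²) = 1/((-1*192)³ + (2*(-2 + 3*(-13))/(2 - 13) + 396)²) = 1/((-192)³ + (2*(-2 - 39)/(-11) + 396)²) = 1/(-7077888 + (2*(-1/11)*(-41) + 396)²) = 1/(-7077888 + (82/11 + 396)²) = 1/(-7077888 + (4438/11)²) = 1/(-7077888 + 19695844/121) = 1/(-836728604/121) = -121/836728604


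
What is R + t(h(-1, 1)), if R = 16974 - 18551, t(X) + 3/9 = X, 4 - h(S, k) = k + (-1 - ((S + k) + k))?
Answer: -4717/3 ≈ -1572.3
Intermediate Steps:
h(S, k) = 5 + S + k (h(S, k) = 4 - (k + (-1 - ((S + k) + k))) = 4 - (k + (-1 - (S + 2*k))) = 4 - (k + (-1 + (-S - 2*k))) = 4 - (k + (-1 - S - 2*k)) = 4 - (-1 - S - k) = 4 + (1 + S + k) = 5 + S + k)
t(X) = -1/3 + X
R = -1577
R + t(h(-1, 1)) = -1577 + (-1/3 + (5 - 1 + 1)) = -1577 + (-1/3 + 5) = -1577 + 14/3 = -4717/3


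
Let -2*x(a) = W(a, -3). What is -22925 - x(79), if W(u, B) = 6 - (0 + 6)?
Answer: -22925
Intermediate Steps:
W(u, B) = 0 (W(u, B) = 6 - 1*6 = 6 - 6 = 0)
x(a) = 0 (x(a) = -½*0 = 0)
-22925 - x(79) = -22925 - 1*0 = -22925 + 0 = -22925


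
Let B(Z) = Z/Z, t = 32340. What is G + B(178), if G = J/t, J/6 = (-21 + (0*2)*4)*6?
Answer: 376/385 ≈ 0.97662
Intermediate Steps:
B(Z) = 1
J = -756 (J = 6*((-21 + (0*2)*4)*6) = 6*((-21 + 0*4)*6) = 6*((-21 + 0)*6) = 6*(-21*6) = 6*(-126) = -756)
G = -9/385 (G = -756/32340 = -756*1/32340 = -9/385 ≈ -0.023377)
G + B(178) = -9/385 + 1 = 376/385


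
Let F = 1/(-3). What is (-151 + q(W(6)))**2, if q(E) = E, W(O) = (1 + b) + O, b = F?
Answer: 187489/9 ≈ 20832.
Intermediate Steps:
F = -1/3 ≈ -0.33333
b = -1/3 ≈ -0.33333
W(O) = 2/3 + O (W(O) = (1 - 1/3) + O = 2/3 + O)
(-151 + q(W(6)))**2 = (-151 + (2/3 + 6))**2 = (-151 + 20/3)**2 = (-433/3)**2 = 187489/9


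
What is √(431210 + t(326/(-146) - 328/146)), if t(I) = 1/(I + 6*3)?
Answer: √420071486541/987 ≈ 656.67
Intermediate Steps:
t(I) = 1/(18 + I) (t(I) = 1/(I + 18) = 1/(18 + I))
√(431210 + t(326/(-146) - 328/146)) = √(431210 + 1/(18 + (326/(-146) - 328/146))) = √(431210 + 1/(18 + (326*(-1/146) - 328*1/146))) = √(431210 + 1/(18 + (-163/73 - 164/73))) = √(431210 + 1/(18 - 327/73)) = √(431210 + 1/(987/73)) = √(431210 + 73/987) = √(425604343/987) = √420071486541/987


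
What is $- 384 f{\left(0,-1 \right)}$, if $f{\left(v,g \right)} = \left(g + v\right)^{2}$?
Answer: $-384$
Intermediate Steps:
$- 384 f{\left(0,-1 \right)} = - 384 \left(-1 + 0\right)^{2} = - 384 \left(-1\right)^{2} = \left(-384\right) 1 = -384$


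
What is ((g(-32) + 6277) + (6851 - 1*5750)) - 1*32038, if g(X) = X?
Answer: -24692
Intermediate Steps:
((g(-32) + 6277) + (6851 - 1*5750)) - 1*32038 = ((-32 + 6277) + (6851 - 1*5750)) - 1*32038 = (6245 + (6851 - 5750)) - 32038 = (6245 + 1101) - 32038 = 7346 - 32038 = -24692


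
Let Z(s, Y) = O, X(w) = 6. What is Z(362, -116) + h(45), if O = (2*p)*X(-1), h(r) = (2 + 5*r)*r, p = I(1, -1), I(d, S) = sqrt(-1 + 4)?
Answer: 10215 + 12*sqrt(3) ≈ 10236.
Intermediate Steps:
I(d, S) = sqrt(3)
p = sqrt(3) ≈ 1.7320
h(r) = r*(2 + 5*r)
O = 12*sqrt(3) (O = (2*sqrt(3))*6 = 12*sqrt(3) ≈ 20.785)
Z(s, Y) = 12*sqrt(3)
Z(362, -116) + h(45) = 12*sqrt(3) + 45*(2 + 5*45) = 12*sqrt(3) + 45*(2 + 225) = 12*sqrt(3) + 45*227 = 12*sqrt(3) + 10215 = 10215 + 12*sqrt(3)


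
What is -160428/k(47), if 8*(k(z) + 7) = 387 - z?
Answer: -320856/71 ≈ -4519.1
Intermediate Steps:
k(z) = 331/8 - z/8 (k(z) = -7 + (387 - z)/8 = -7 + (387/8 - z/8) = 331/8 - z/8)
-160428/k(47) = -160428/(331/8 - ⅛*47) = -160428/(331/8 - 47/8) = -160428/71/2 = -160428*2/71 = -320856/71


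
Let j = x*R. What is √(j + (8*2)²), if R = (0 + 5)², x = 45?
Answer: √1381 ≈ 37.162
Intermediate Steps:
R = 25 (R = 5² = 25)
j = 1125 (j = 45*25 = 1125)
√(j + (8*2)²) = √(1125 + (8*2)²) = √(1125 + 16²) = √(1125 + 256) = √1381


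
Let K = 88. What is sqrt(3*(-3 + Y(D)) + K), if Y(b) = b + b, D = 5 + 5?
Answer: sqrt(139) ≈ 11.790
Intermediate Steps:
D = 10
Y(b) = 2*b
sqrt(3*(-3 + Y(D)) + K) = sqrt(3*(-3 + 2*10) + 88) = sqrt(3*(-3 + 20) + 88) = sqrt(3*17 + 88) = sqrt(51 + 88) = sqrt(139)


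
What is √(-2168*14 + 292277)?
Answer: 5*√10477 ≈ 511.79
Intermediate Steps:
√(-2168*14 + 292277) = √(-30352 + 292277) = √261925 = 5*√10477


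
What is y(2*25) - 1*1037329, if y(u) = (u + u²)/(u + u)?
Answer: -2074607/2 ≈ -1.0373e+6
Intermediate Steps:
y(u) = (u + u²)/(2*u) (y(u) = (u + u²)/((2*u)) = (u + u²)*(1/(2*u)) = (u + u²)/(2*u))
y(2*25) - 1*1037329 = (½ + (2*25)/2) - 1*1037329 = (½ + (½)*50) - 1037329 = (½ + 25) - 1037329 = 51/2 - 1037329 = -2074607/2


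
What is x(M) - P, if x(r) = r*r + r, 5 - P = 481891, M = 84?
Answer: 489026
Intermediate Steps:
P = -481886 (P = 5 - 1*481891 = 5 - 481891 = -481886)
x(r) = r + r**2 (x(r) = r**2 + r = r + r**2)
x(M) - P = 84*(1 + 84) - 1*(-481886) = 84*85 + 481886 = 7140 + 481886 = 489026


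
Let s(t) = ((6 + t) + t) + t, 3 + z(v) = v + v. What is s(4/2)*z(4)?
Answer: 60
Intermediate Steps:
z(v) = -3 + 2*v (z(v) = -3 + (v + v) = -3 + 2*v)
s(t) = 6 + 3*t (s(t) = (6 + 2*t) + t = 6 + 3*t)
s(4/2)*z(4) = (6 + 3*(4/2))*(-3 + 2*4) = (6 + 3*(4*(1/2)))*(-3 + 8) = (6 + 3*2)*5 = (6 + 6)*5 = 12*5 = 60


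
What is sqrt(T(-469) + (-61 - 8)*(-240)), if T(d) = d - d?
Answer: 12*sqrt(115) ≈ 128.69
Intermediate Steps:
T(d) = 0
sqrt(T(-469) + (-61 - 8)*(-240)) = sqrt(0 + (-61 - 8)*(-240)) = sqrt(0 - 69*(-240)) = sqrt(0 + 16560) = sqrt(16560) = 12*sqrt(115)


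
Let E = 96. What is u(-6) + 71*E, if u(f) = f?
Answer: 6810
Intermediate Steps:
u(-6) + 71*E = -6 + 71*96 = -6 + 6816 = 6810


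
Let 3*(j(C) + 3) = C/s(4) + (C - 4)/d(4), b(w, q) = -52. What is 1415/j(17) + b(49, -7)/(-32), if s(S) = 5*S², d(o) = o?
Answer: -2711041/3544 ≈ -764.97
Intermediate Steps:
j(C) = -10/3 + 7*C/80 (j(C) = -3 + (C/((5*4²)) + (C - 4)/4)/3 = -3 + (C/((5*16)) + (-4 + C)*(¼))/3 = -3 + (C/80 + (-1 + C/4))/3 = -3 + (-1 + 21*C/80)/3 = -3 + (-⅓ + 7*C/80) = -10/3 + 7*C/80)
1415/j(17) + b(49, -7)/(-32) = 1415/(-10/3 + (7/80)*17) - 52/(-32) = 1415/(-10/3 + 119/80) - 52*(-1/32) = 1415/(-443/240) + 13/8 = 1415*(-240/443) + 13/8 = -339600/443 + 13/8 = -2711041/3544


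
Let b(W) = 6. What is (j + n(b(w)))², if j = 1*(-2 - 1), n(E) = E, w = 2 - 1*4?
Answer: 9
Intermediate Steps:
w = -2 (w = 2 - 4 = -2)
j = -3 (j = 1*(-3) = -3)
(j + n(b(w)))² = (-3 + 6)² = 3² = 9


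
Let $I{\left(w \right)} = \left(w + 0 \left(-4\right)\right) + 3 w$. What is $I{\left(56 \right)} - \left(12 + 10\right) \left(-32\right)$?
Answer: $928$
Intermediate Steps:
$I{\left(w \right)} = 4 w$ ($I{\left(w \right)} = \left(w + 0\right) + 3 w = w + 3 w = 4 w$)
$I{\left(56 \right)} - \left(12 + 10\right) \left(-32\right) = 4 \cdot 56 - \left(12 + 10\right) \left(-32\right) = 224 - 22 \left(-32\right) = 224 - -704 = 224 + 704 = 928$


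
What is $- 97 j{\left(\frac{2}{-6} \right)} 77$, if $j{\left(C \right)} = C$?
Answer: $\frac{7469}{3} \approx 2489.7$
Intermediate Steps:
$- 97 j{\left(\frac{2}{-6} \right)} 77 = - 97 \frac{2}{-6} \cdot 77 = - 97 \cdot 2 \left(- \frac{1}{6}\right) 77 = \left(-97\right) \left(- \frac{1}{3}\right) 77 = \frac{97}{3} \cdot 77 = \frac{7469}{3}$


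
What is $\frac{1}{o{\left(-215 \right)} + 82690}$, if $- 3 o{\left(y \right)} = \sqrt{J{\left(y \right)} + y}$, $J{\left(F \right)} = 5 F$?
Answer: $\frac{24807}{2051290873} + \frac{i \sqrt{1290}}{20512908730} \approx 1.2093 \cdot 10^{-5} + 1.7509 \cdot 10^{-9} i$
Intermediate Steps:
$o{\left(y \right)} = - \frac{\sqrt{6} \sqrt{y}}{3}$ ($o{\left(y \right)} = - \frac{\sqrt{5 y + y}}{3} = - \frac{\sqrt{6 y}}{3} = - \frac{\sqrt{6} \sqrt{y}}{3}$)
$\frac{1}{o{\left(-215 \right)} + 82690} = \frac{1}{- \frac{\sqrt{6} \sqrt{-215}}{3} + 82690} = \frac{1}{- \frac{\sqrt{6} i \sqrt{215}}{3} + 82690} = \frac{1}{- \frac{i \sqrt{1290}}{3} + 82690} = \frac{1}{82690 - \frac{i \sqrt{1290}}{3}}$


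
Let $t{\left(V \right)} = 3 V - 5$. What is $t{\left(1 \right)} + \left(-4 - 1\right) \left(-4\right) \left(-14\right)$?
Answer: $-282$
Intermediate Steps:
$t{\left(V \right)} = -5 + 3 V$
$t{\left(1 \right)} + \left(-4 - 1\right) \left(-4\right) \left(-14\right) = \left(-5 + 3 \cdot 1\right) + \left(-4 - 1\right) \left(-4\right) \left(-14\right) = \left(-5 + 3\right) + \left(-5\right) \left(-4\right) \left(-14\right) = -2 + 20 \left(-14\right) = -2 - 280 = -282$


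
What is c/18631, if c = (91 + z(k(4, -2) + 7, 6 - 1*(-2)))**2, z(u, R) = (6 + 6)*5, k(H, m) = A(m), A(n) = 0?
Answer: 22801/18631 ≈ 1.2238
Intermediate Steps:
k(H, m) = 0
z(u, R) = 60 (z(u, R) = 12*5 = 60)
c = 22801 (c = (91 + 60)**2 = 151**2 = 22801)
c/18631 = 22801/18631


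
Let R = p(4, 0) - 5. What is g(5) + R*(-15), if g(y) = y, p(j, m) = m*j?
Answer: 80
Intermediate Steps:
p(j, m) = j*m
R = -5 (R = 4*0 - 5 = 0 - 5 = -5)
g(5) + R*(-15) = 5 - 5*(-15) = 5 + 75 = 80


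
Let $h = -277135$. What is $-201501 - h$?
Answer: $75634$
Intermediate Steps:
$-201501 - h = -201501 - -277135 = -201501 + 277135 = 75634$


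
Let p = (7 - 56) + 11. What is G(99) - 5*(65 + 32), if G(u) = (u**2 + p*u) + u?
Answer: 5653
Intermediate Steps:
p = -38 (p = -49 + 11 = -38)
G(u) = u**2 - 37*u (G(u) = (u**2 - 38*u) + u = u**2 - 37*u)
G(99) - 5*(65 + 32) = 99*(-37 + 99) - 5*(65 + 32) = 99*62 - 5*97 = 6138 - 485 = 5653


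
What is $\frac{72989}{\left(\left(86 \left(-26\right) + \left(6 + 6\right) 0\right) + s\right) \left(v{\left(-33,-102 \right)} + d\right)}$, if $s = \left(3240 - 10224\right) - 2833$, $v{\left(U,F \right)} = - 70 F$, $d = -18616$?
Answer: $\frac{72989}{138320228} \approx 0.00052768$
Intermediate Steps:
$s = -9817$ ($s = -6984 - 2833 = -9817$)
$\frac{72989}{\left(\left(86 \left(-26\right) + \left(6 + 6\right) 0\right) + s\right) \left(v{\left(-33,-102 \right)} + d\right)} = \frac{72989}{\left(\left(86 \left(-26\right) + \left(6 + 6\right) 0\right) - 9817\right) \left(\left(-70\right) \left(-102\right) - 18616\right)} = \frac{72989}{\left(\left(-2236 + 12 \cdot 0\right) - 9817\right) \left(7140 - 18616\right)} = \frac{72989}{\left(\left(-2236 + 0\right) - 9817\right) \left(-11476\right)} = \frac{72989}{\left(-2236 - 9817\right) \left(-11476\right)} = \frac{72989}{\left(-12053\right) \left(-11476\right)} = \frac{72989}{138320228}$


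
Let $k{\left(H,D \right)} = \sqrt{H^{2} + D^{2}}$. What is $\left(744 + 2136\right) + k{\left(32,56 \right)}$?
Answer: $2880 + 8 \sqrt{65} \approx 2944.5$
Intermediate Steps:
$k{\left(H,D \right)} = \sqrt{D^{2} + H^{2}}$
$\left(744 + 2136\right) + k{\left(32,56 \right)} = \left(744 + 2136\right) + \sqrt{56^{2} + 32^{2}} = 2880 + \sqrt{3136 + 1024} = 2880 + \sqrt{4160} = 2880 + 8 \sqrt{65}$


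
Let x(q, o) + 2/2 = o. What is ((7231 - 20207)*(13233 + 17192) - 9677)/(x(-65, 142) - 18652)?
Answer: 394804477/18511 ≈ 21328.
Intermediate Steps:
x(q, o) = -1 + o
((7231 - 20207)*(13233 + 17192) - 9677)/(x(-65, 142) - 18652) = ((7231 - 20207)*(13233 + 17192) - 9677)/((-1 + 142) - 18652) = (-12976*30425 - 9677)/(141 - 18652) = (-394794800 - 9677)/(-18511) = -394804477*(-1/18511) = 394804477/18511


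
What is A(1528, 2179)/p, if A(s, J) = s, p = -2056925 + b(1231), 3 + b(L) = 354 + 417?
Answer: -1528/2056157 ≈ -0.00074313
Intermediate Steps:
b(L) = 768 (b(L) = -3 + (354 + 417) = -3 + 771 = 768)
p = -2056157 (p = -2056925 + 768 = -2056157)
A(1528, 2179)/p = 1528/(-2056157) = 1528*(-1/2056157) = -1528/2056157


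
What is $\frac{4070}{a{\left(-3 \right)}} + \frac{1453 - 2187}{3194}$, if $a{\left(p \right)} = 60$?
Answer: $\frac{647777}{9582} \approx 67.604$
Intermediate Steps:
$\frac{4070}{a{\left(-3 \right)}} + \frac{1453 - 2187}{3194} = \frac{4070}{60} + \frac{1453 - 2187}{3194} = 4070 \cdot \frac{1}{60} - \frac{367}{1597} = \frac{407}{6} - \frac{367}{1597} = \frac{647777}{9582}$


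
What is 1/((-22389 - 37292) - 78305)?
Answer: -1/137986 ≈ -7.2471e-6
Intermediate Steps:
1/((-22389 - 37292) - 78305) = 1/(-59681 - 78305) = 1/(-137986) = -1/137986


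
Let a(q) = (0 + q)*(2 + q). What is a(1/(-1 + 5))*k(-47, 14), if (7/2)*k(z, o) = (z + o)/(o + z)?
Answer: 9/56 ≈ 0.16071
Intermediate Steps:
a(q) = q*(2 + q)
k(z, o) = 2/7 (k(z, o) = 2*((z + o)/(o + z))/7 = 2*((o + z)/(o + z))/7 = (2/7)*1 = 2/7)
a(1/(-1 + 5))*k(-47, 14) = ((2 + 1/(-1 + 5))/(-1 + 5))*(2/7) = ((2 + 1/4)/4)*(2/7) = ((2 + ¼)/4)*(2/7) = ((¼)*(9/4))*(2/7) = (9/16)*(2/7) = 9/56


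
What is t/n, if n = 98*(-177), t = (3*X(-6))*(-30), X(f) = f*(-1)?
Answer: 90/2891 ≈ 0.031131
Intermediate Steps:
X(f) = -f
t = -540 (t = (3*(-1*(-6)))*(-30) = (3*6)*(-30) = 18*(-30) = -540)
n = -17346
t/n = -540/(-17346) = -540*(-1/17346) = 90/2891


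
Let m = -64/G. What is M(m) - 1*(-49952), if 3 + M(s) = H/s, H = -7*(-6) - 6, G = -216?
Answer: 100141/2 ≈ 50071.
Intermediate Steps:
m = 8/27 (m = -64/(-216) = -64*(-1/216) = 8/27 ≈ 0.29630)
H = 36 (H = 42 - 6 = 36)
M(s) = -3 + 36/s
M(m) - 1*(-49952) = (-3 + 36/(8/27)) - 1*(-49952) = (-3 + 36*(27/8)) + 49952 = (-3 + 243/2) + 49952 = 237/2 + 49952 = 100141/2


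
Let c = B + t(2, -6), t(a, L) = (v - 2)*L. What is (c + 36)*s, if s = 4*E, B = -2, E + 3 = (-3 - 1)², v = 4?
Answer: 1144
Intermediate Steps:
E = 13 (E = -3 + (-3 - 1)² = -3 + (-4)² = -3 + 16 = 13)
t(a, L) = 2*L (t(a, L) = (4 - 2)*L = 2*L)
c = -14 (c = -2 + 2*(-6) = -2 - 12 = -14)
s = 52 (s = 4*13 = 52)
(c + 36)*s = (-14 + 36)*52 = 22*52 = 1144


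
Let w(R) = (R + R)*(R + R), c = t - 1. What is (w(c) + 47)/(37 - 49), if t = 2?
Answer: -17/4 ≈ -4.2500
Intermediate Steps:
c = 1 (c = 2 - 1 = 1)
w(R) = 4*R² (w(R) = (2*R)*(2*R) = 4*R²)
(w(c) + 47)/(37 - 49) = (4*1² + 47)/(37 - 49) = (4*1 + 47)/(-12) = -(4 + 47)/12 = -1/12*51 = -17/4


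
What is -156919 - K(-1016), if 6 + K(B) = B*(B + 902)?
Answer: -272737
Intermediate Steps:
K(B) = -6 + B*(902 + B) (K(B) = -6 + B*(B + 902) = -6 + B*(902 + B))
-156919 - K(-1016) = -156919 - (-6 + (-1016)² + 902*(-1016)) = -156919 - (-6 + 1032256 - 916432) = -156919 - 1*115818 = -156919 - 115818 = -272737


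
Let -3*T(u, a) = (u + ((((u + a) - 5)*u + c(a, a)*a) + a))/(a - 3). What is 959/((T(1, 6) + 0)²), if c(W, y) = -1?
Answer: 8631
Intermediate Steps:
T(u, a) = -(u + u*(-5 + a + u))/(3*(-3 + a)) (T(u, a) = -(u + ((((u + a) - 5)*u - a) + a))/(3*(a - 3)) = -(u + ((((a + u) - 5)*u - a) + a))/(3*(-3 + a)) = -(u + (((-5 + a + u)*u - a) + a))/(3*(-3 + a)) = -(u + ((u*(-5 + a + u) - a) + a))/(3*(-3 + a)) = -(u + ((-a + u*(-5 + a + u)) + a))/(3*(-3 + a)) = -(u + u*(-5 + a + u))/(3*(-3 + a)))
959/((T(1, 6) + 0)²) = 959/(((⅓)*1*(4 - 1*6 - 1*1)/(-3 + 6) + 0)²) = 959/(((⅓)*1*(4 - 6 - 1)/3 + 0)²) = 959/(((⅓)*1*(⅓)*(-3) + 0)²) = 959/((-⅓ + 0)²) = 959/((-⅓)²) = 959/(⅑) = 959*9 = 8631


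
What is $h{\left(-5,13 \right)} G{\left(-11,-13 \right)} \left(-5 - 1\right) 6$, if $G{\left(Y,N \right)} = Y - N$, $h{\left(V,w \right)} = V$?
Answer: $360$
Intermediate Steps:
$h{\left(-5,13 \right)} G{\left(-11,-13 \right)} \left(-5 - 1\right) 6 = - 5 \left(-11 - -13\right) \left(-5 - 1\right) 6 = - 5 \left(-11 + 13\right) \left(\left(-6\right) 6\right) = \left(-5\right) 2 \left(-36\right) = \left(-10\right) \left(-36\right) = 360$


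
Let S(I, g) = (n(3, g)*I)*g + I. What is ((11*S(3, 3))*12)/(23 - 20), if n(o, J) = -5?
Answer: -1848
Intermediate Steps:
S(I, g) = I - 5*I*g (S(I, g) = (-5*I)*g + I = -5*I*g + I = I - 5*I*g)
((11*S(3, 3))*12)/(23 - 20) = ((11*(3*(1 - 5*3)))*12)/(23 - 20) = ((11*(3*(1 - 15)))*12)/3 = ((11*(3*(-14)))*12)*(⅓) = ((11*(-42))*12)*(⅓) = -462*12*(⅓) = -5544*⅓ = -1848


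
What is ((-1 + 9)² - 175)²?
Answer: 12321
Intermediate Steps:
((-1 + 9)² - 175)² = (8² - 175)² = (64 - 175)² = (-111)² = 12321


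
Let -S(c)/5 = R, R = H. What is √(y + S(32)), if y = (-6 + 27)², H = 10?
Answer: √391 ≈ 19.774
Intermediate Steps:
R = 10
S(c) = -50 (S(c) = -5*10 = -50)
y = 441 (y = 21² = 441)
√(y + S(32)) = √(441 - 50) = √391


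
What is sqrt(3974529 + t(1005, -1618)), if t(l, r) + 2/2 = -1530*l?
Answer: sqrt(2436878) ≈ 1561.1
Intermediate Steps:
t(l, r) = -1 - 1530*l
sqrt(3974529 + t(1005, -1618)) = sqrt(3974529 + (-1 - 1530*1005)) = sqrt(3974529 + (-1 - 1537650)) = sqrt(3974529 - 1537651) = sqrt(2436878)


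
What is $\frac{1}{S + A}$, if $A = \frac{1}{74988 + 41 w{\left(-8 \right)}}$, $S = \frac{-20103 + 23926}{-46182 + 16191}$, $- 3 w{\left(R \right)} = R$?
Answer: $- \frac{6756732372}{861201343} \approx -7.8457$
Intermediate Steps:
$w{\left(R \right)} = - \frac{R}{3}$
$S = - \frac{3823}{29991}$ ($S = \frac{3823}{-29991} = 3823 \left(- \frac{1}{29991}\right) = - \frac{3823}{29991} \approx -0.12747$)
$A = \frac{3}{225292}$ ($A = \frac{1}{74988 + 41 \left(\left(- \frac{1}{3}\right) \left(-8\right)\right)} = \frac{1}{74988 + 41 \cdot \frac{8}{3}} = \frac{1}{74988 + \frac{328}{3}} = \frac{1}{\frac{225292}{3}} = \frac{3}{225292} \approx 1.3316 \cdot 10^{-5}$)
$\frac{1}{S + A} = \frac{1}{- \frac{3823}{29991} + \frac{3}{225292}} = \frac{1}{- \frac{861201343}{6756732372}} = - \frac{6756732372}{861201343}$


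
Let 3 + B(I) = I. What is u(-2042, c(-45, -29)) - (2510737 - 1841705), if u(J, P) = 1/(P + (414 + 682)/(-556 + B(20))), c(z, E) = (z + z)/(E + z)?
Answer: -10903234447/16297 ≈ -6.6903e+5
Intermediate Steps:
B(I) = -3 + I
c(z, E) = 2*z/(E + z) (c(z, E) = (2*z)/(E + z) = 2*z/(E + z))
u(J, P) = 1/(-1096/539 + P) (u(J, P) = 1/(P + (414 + 682)/(-556 + (-3 + 20))) = 1/(P + 1096/(-556 + 17)) = 1/(P + 1096/(-539)) = 1/(P + 1096*(-1/539)) = 1/(P - 1096/539) = 1/(-1096/539 + P))
u(-2042, c(-45, -29)) - (2510737 - 1841705) = 539/(-1096 + 539*(2*(-45)/(-29 - 45))) - (2510737 - 1841705) = 539/(-1096 + 539*(2*(-45)/(-74))) - 1*669032 = 539/(-1096 + 539*(2*(-45)*(-1/74))) - 669032 = 539/(-1096 + 539*(45/37)) - 669032 = 539/(-1096 + 24255/37) - 669032 = 539/(-16297/37) - 669032 = 539*(-37/16297) - 669032 = -19943/16297 - 669032 = -10903234447/16297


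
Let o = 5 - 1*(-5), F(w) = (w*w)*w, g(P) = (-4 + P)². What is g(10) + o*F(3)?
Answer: 306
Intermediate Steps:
F(w) = w³ (F(w) = w²*w = w³)
o = 10 (o = 5 + 5 = 10)
g(10) + o*F(3) = (-4 + 10)² + 10*3³ = 6² + 10*27 = 36 + 270 = 306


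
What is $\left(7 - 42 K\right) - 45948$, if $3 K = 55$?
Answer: $-46711$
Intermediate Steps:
$K = \frac{55}{3}$ ($K = \frac{1}{3} \cdot 55 = \frac{55}{3} \approx 18.333$)
$\left(7 - 42 K\right) - 45948 = \left(7 - 770\right) - 45948 = -763 - 45948 = -46711$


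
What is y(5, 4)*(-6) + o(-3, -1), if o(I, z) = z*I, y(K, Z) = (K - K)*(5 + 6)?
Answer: 3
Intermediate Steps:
y(K, Z) = 0 (y(K, Z) = 0*11 = 0)
o(I, z) = I*z
y(5, 4)*(-6) + o(-3, -1) = 0*(-6) - 3*(-1) = 0 + 3 = 3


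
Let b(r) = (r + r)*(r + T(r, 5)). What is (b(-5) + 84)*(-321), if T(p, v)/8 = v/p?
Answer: -68694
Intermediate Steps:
T(p, v) = 8*v/p (T(p, v) = 8*(v/p) = 8*v/p)
b(r) = 2*r*(r + 40/r) (b(r) = (r + r)*(r + 8*5/r) = (2*r)*(r + 40/r) = 2*r*(r + 40/r))
(b(-5) + 84)*(-321) = ((80 + 2*(-5)**2) + 84)*(-321) = ((80 + 2*25) + 84)*(-321) = ((80 + 50) + 84)*(-321) = (130 + 84)*(-321) = 214*(-321) = -68694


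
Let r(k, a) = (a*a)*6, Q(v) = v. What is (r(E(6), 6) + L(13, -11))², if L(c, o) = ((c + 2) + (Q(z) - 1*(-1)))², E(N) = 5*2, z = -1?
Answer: 194481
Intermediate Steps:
E(N) = 10
r(k, a) = 6*a² (r(k, a) = a²*6 = 6*a²)
L(c, o) = (2 + c)² (L(c, o) = ((c + 2) + (-1 - 1*(-1)))² = ((2 + c) + (-1 + 1))² = ((2 + c) + 0)² = (2 + c)²)
(r(E(6), 6) + L(13, -11))² = (6*6² + (2 + 13)²)² = (6*36 + 15²)² = (216 + 225)² = 441² = 194481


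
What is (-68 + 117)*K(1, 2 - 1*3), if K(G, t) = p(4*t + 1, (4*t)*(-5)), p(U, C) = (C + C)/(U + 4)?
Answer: 1960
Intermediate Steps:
p(U, C) = 2*C/(4 + U) (p(U, C) = (2*C)/(4 + U) = 2*C/(4 + U))
K(G, t) = -40*t/(5 + 4*t) (K(G, t) = 2*((4*t)*(-5))/(4 + (4*t + 1)) = 2*(-20*t)/(4 + (1 + 4*t)) = 2*(-20*t)/(5 + 4*t) = -40*t/(5 + 4*t))
(-68 + 117)*K(1, 2 - 1*3) = (-68 + 117)*(-40*(2 - 1*3)/(5 + 4*(2 - 1*3))) = 49*(-40*(2 - 3)/(5 + 4*(2 - 3))) = 49*(-40*(-1)/(5 + 4*(-1))) = 49*(-40*(-1)/(5 - 4)) = 49*(-40*(-1)/1) = 49*(-40*(-1)*1) = 49*40 = 1960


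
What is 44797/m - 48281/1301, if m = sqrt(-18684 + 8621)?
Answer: -48281/1301 - 44797*I*sqrt(10063)/10063 ≈ -37.111 - 446.57*I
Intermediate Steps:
m = I*sqrt(10063) (m = sqrt(-10063) = I*sqrt(10063) ≈ 100.31*I)
44797/m - 48281/1301 = 44797/((I*sqrt(10063))) - 48281/1301 = 44797*(-I*sqrt(10063)/10063) - 48281*1/1301 = -44797*I*sqrt(10063)/10063 - 48281/1301 = -48281/1301 - 44797*I*sqrt(10063)/10063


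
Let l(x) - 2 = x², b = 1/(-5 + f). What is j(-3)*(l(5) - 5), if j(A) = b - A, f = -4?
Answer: 572/9 ≈ 63.556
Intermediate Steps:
b = -⅑ (b = 1/(-5 - 4) = 1/(-9) = -⅑ ≈ -0.11111)
j(A) = -⅑ - A
l(x) = 2 + x²
j(-3)*(l(5) - 5) = (-⅑ - 1*(-3))*((2 + 5²) - 5) = (-⅑ + 3)*((2 + 25) - 5) = 26*(27 - 5)/9 = (26/9)*22 = 572/9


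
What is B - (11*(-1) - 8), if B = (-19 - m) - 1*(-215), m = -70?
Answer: 285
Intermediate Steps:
B = 266 (B = (-19 - 1*(-70)) - 1*(-215) = (-19 + 70) + 215 = 51 + 215 = 266)
B - (11*(-1) - 8) = 266 - (11*(-1) - 8) = 266 - (-11 - 8) = 266 - 1*(-19) = 266 + 19 = 285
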